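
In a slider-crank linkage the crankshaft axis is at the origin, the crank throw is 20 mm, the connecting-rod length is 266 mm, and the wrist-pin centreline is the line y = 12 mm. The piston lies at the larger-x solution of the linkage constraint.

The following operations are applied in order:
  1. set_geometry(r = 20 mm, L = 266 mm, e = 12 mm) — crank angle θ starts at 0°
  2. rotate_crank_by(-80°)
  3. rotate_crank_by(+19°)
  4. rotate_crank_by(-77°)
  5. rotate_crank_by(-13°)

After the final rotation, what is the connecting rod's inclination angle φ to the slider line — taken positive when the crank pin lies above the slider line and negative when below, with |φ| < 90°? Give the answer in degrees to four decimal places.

set_geometry: r = 20 mm, L = 266 mm, e = 12 mm; θ ← 0°
rotate_crank_by(-80°): θ ← 0° -80° = -80°
rotate_crank_by(+19°): θ ← -80° +19° = -61°
rotate_crank_by(-77°): θ ← -61° -77° = -138°
rotate_crank_by(-13°): θ ← -138° -13° = -151°
crank pin P = (r cos θ, r sin θ) = (-17.492394, -9.696192)
h = r sin θ − e = -9.696192 − 12 = -21.696192
sin φ = h / L = -21.696192 / 266 = -0.08156463
φ = arcsin(-0.08156463) = -4.678507°

-4.6785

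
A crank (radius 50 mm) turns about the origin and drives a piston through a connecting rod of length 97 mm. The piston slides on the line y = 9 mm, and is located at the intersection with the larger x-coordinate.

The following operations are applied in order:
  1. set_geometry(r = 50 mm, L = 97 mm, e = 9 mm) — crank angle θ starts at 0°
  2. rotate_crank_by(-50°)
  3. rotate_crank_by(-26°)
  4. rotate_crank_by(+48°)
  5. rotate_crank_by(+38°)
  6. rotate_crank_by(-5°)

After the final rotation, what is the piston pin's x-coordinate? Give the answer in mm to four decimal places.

set_geometry: r = 50 mm, L = 97 mm, e = 9 mm; θ ← 0°
rotate_crank_by(-50°): θ ← 0° -50° = -50°
rotate_crank_by(-26°): θ ← -50° -26° = -76°
rotate_crank_by(+48°): θ ← -76° +48° = -28°
rotate_crank_by(+38°): θ ← -28° +38° = 10°
rotate_crank_by(-5°): θ ← 10° -5° = 5°
crank pin P = (r cos θ, r sin θ) = (49.809735, 4.357787)
h = r sin θ − e = 4.357787 − 9 = -4.642213
x = r cos θ + √(L² − h²) = 49.809735 + √(9409.0 − 21.5501) = 49.809735 + 96.888853 = 146.698588

146.6986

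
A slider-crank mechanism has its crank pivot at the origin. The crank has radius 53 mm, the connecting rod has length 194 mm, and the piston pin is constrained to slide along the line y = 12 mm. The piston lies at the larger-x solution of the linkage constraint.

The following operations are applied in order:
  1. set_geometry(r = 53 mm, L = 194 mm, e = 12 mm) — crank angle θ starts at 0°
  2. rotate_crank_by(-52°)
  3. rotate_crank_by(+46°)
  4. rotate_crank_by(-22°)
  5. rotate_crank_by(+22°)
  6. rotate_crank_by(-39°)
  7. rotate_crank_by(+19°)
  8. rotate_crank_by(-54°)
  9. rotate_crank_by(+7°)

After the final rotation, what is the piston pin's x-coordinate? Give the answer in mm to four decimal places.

199.0895

set_geometry: r = 53 mm, L = 194 mm, e = 12 mm; θ ← 0°
rotate_crank_by(-52°): θ ← 0° -52° = -52°
rotate_crank_by(+46°): θ ← -52° +46° = -6°
rotate_crank_by(-22°): θ ← -6° -22° = -28°
rotate_crank_by(+22°): θ ← -28° +22° = -6°
rotate_crank_by(-39°): θ ← -6° -39° = -45°
rotate_crank_by(+19°): θ ← -45° +19° = -26°
rotate_crank_by(-54°): θ ← -26° -54° = -80°
rotate_crank_by(+7°): θ ← -80° +7° = -73°
crank pin P = (r cos θ, r sin θ) = (15.495700, -50.684152)
h = r sin θ − e = -50.684152 − 12 = -62.684152
x = r cos θ + √(L² − h²) = 15.495700 + √(37636.0 − 3929.3029) = 15.495700 + 183.593837 = 199.089538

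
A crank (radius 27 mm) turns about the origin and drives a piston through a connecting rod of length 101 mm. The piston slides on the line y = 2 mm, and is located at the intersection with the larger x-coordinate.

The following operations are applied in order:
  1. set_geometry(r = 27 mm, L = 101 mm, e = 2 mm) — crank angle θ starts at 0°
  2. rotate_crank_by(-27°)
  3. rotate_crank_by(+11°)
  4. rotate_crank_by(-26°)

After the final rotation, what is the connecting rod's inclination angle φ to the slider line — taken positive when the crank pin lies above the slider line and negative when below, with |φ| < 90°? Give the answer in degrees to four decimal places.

set_geometry: r = 27 mm, L = 101 mm, e = 2 mm; θ ← 0°
rotate_crank_by(-27°): θ ← 0° -27° = -27°
rotate_crank_by(+11°): θ ← -27° +11° = -16°
rotate_crank_by(-26°): θ ← -16° -26° = -42°
crank pin P = (r cos θ, r sin θ) = (20.064910, -18.066526)
h = r sin θ − e = -18.066526 − 2 = -20.066526
sin φ = h / L = -20.066526 / 101 = -0.19867848
φ = arcsin(-0.19867848) = -11.459691°

-11.4597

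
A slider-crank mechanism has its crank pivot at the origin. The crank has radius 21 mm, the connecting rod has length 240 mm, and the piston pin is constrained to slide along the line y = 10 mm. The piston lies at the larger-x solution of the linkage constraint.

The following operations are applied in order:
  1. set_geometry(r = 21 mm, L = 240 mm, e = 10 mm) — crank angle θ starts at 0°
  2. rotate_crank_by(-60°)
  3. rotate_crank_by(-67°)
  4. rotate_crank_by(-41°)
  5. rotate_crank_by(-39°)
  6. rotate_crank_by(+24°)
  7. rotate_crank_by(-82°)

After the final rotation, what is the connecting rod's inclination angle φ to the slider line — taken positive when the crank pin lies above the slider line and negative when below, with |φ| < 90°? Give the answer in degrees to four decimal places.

2.6079

set_geometry: r = 21 mm, L = 240 mm, e = 10 mm; θ ← 0°
rotate_crank_by(-60°): θ ← 0° -60° = -60°
rotate_crank_by(-67°): θ ← -60° -67° = -127°
rotate_crank_by(-41°): θ ← -127° -41° = -168°
rotate_crank_by(-39°): θ ← -168° -39° = -207°
rotate_crank_by(+24°): θ ← -207° +24° = -183°
rotate_crank_by(-82°): θ ← -183° -82° = -265°
crank pin P = (r cos θ, r sin θ) = (-1.830271, 20.920089)
h = r sin θ − e = 20.920089 − 10 = 10.920089
sin φ = h / L = 10.920089 / 240 = 0.04550037
φ = arcsin(0.04550037) = 2.607880°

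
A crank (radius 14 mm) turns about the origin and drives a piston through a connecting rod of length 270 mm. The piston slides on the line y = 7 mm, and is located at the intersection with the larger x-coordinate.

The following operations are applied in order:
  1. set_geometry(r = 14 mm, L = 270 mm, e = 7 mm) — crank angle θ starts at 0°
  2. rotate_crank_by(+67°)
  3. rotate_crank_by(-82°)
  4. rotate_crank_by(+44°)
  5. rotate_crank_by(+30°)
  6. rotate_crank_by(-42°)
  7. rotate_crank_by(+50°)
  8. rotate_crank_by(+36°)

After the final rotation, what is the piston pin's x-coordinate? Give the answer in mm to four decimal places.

266.7690

set_geometry: r = 14 mm, L = 270 mm, e = 7 mm; θ ← 0°
rotate_crank_by(+67°): θ ← 0° +67° = 67°
rotate_crank_by(-82°): θ ← 67° -82° = -15°
rotate_crank_by(+44°): θ ← -15° +44° = 29°
rotate_crank_by(+30°): θ ← 29° +30° = 59°
rotate_crank_by(-42°): θ ← 59° -42° = 17°
rotate_crank_by(+50°): θ ← 17° +50° = 67°
rotate_crank_by(+36°): θ ← 67° +36° = 103°
crank pin P = (r cos θ, r sin θ) = (-3.149315, 13.641181)
h = r sin θ − e = 13.641181 − 7 = 6.641181
x = r cos θ + √(L² − h²) = -3.149315 + √(72900.0 − 44.1053) = -3.149315 + 269.918311 = 266.768996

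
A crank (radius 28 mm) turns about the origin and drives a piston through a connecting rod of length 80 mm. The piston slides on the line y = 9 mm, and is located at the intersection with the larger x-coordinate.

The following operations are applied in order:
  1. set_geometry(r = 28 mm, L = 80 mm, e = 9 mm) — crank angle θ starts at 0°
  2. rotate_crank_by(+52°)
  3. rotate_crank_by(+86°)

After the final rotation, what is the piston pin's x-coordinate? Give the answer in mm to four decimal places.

set_geometry: r = 28 mm, L = 80 mm, e = 9 mm; θ ← 0°
rotate_crank_by(+52°): θ ← 0° +52° = 52°
rotate_crank_by(+86°): θ ← 52° +86° = 138°
crank pin P = (r cos θ, r sin θ) = (-20.808055, 18.735657)
h = r sin θ − e = 18.735657 − 9 = 9.735657
x = r cos θ + √(L² − h²) = -20.808055 + √(6400.0 − 94.7830) = -20.808055 + 79.405396 = 58.597341

58.5973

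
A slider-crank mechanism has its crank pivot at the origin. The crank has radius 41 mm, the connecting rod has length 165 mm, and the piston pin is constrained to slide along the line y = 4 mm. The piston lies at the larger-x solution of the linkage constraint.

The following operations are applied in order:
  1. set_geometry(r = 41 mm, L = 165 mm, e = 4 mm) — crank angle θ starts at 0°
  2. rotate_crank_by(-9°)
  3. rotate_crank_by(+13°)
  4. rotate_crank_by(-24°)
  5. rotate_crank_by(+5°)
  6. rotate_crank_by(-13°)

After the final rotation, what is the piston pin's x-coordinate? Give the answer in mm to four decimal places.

199.5548

set_geometry: r = 41 mm, L = 165 mm, e = 4 mm; θ ← 0°
rotate_crank_by(-9°): θ ← 0° -9° = -9°
rotate_crank_by(+13°): θ ← -9° +13° = 4°
rotate_crank_by(-24°): θ ← 4° -24° = -20°
rotate_crank_by(+5°): θ ← -20° +5° = -15°
rotate_crank_by(-13°): θ ← -15° -13° = -28°
crank pin P = (r cos θ, r sin θ) = (36.200851, -19.248334)
h = r sin θ − e = -19.248334 − 4 = -23.248334
x = r cos θ + √(L² − h²) = 36.200851 + √(27225.0 − 540.4850) = 36.200851 + 163.353956 = 199.554807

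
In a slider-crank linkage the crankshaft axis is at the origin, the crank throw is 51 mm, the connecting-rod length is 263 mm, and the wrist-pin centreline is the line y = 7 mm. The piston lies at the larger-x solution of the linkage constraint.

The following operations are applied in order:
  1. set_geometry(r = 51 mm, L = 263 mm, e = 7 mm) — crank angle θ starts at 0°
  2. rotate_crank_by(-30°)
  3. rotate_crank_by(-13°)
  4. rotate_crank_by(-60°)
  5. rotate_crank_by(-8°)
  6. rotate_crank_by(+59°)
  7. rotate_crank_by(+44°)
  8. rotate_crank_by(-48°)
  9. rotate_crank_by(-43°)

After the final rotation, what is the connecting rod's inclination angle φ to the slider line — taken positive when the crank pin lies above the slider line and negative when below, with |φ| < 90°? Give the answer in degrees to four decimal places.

-12.6001

set_geometry: r = 51 mm, L = 263 mm, e = 7 mm; θ ← 0°
rotate_crank_by(-30°): θ ← 0° -30° = -30°
rotate_crank_by(-13°): θ ← -30° -13° = -43°
rotate_crank_by(-60°): θ ← -43° -60° = -103°
rotate_crank_by(-8°): θ ← -103° -8° = -111°
rotate_crank_by(+59°): θ ← -111° +59° = -52°
rotate_crank_by(+44°): θ ← -52° +44° = -8°
rotate_crank_by(-48°): θ ← -8° -48° = -56°
rotate_crank_by(-43°): θ ← -56° -43° = -99°
crank pin P = (r cos θ, r sin θ) = (-7.978158, -50.372105)
h = r sin θ − e = -50.372105 − 7 = -57.372105
sin φ = h / L = -57.372105 / 263 = -0.21814489
φ = arcsin(-0.21814489) = -12.600097°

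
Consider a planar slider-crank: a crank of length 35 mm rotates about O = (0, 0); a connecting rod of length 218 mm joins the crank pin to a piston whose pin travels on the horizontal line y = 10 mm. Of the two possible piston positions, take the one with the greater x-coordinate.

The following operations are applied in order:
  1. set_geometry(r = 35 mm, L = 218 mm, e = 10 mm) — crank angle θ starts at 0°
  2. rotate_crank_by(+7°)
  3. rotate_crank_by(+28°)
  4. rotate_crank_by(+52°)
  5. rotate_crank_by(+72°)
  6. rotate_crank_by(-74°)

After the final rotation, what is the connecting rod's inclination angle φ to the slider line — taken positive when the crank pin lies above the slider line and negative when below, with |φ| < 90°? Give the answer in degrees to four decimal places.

6.5499

set_geometry: r = 35 mm, L = 218 mm, e = 10 mm; θ ← 0°
rotate_crank_by(+7°): θ ← 0° +7° = 7°
rotate_crank_by(+28°): θ ← 7° +28° = 35°
rotate_crank_by(+52°): θ ← 35° +52° = 87°
rotate_crank_by(+72°): θ ← 87° +72° = 159°
rotate_crank_by(-74°): θ ← 159° -74° = 85°
crank pin P = (r cos θ, r sin θ) = (3.050451, 34.866814)
h = r sin θ − e = 34.866814 − 10 = 24.866814
sin φ = h / L = 24.866814 / 218 = 0.11406796
φ = arcsin(0.11406796) = 6.549869°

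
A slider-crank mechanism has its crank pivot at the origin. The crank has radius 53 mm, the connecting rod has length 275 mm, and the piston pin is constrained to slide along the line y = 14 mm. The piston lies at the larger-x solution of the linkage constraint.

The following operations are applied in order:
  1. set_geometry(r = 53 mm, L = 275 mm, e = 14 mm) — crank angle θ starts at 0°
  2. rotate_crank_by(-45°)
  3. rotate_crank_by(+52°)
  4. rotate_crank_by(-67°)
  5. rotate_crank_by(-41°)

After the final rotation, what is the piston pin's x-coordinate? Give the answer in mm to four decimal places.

set_geometry: r = 53 mm, L = 275 mm, e = 14 mm; θ ← 0°
rotate_crank_by(-45°): θ ← 0° -45° = -45°
rotate_crank_by(+52°): θ ← -45° +52° = 7°
rotate_crank_by(-67°): θ ← 7° -67° = -60°
rotate_crank_by(-41°): θ ← -60° -41° = -101°
crank pin P = (r cos θ, r sin θ) = (-10.112877, -52.026241)
h = r sin θ − e = -52.026241 − 14 = -66.026241
x = r cos θ + √(L² − h²) = -10.112877 + √(75625.0 − 4359.4645) = -10.112877 + 266.956055 = 256.843179

256.8432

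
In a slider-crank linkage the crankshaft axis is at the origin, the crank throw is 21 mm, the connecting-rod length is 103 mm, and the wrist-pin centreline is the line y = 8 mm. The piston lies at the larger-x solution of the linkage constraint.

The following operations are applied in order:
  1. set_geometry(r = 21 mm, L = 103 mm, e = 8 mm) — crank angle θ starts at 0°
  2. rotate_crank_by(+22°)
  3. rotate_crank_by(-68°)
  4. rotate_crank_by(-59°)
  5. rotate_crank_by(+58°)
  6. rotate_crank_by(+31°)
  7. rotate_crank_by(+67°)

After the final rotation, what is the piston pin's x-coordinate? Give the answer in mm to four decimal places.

set_geometry: r = 21 mm, L = 103 mm, e = 8 mm; θ ← 0°
rotate_crank_by(+22°): θ ← 0° +22° = 22°
rotate_crank_by(-68°): θ ← 22° -68° = -46°
rotate_crank_by(-59°): θ ← -46° -59° = -105°
rotate_crank_by(+58°): θ ← -105° +58° = -47°
rotate_crank_by(+31°): θ ← -47° +31° = -16°
rotate_crank_by(+67°): θ ← -16° +67° = 51°
crank pin P = (r cos θ, r sin θ) = (13.215728, 16.320065)
h = r sin θ − e = 16.320065 − 8 = 8.320065
x = r cos θ + √(L² − h²) = 13.215728 + √(10609.0 − 69.2235) = 13.215728 + 102.663414 = 115.879142

115.8791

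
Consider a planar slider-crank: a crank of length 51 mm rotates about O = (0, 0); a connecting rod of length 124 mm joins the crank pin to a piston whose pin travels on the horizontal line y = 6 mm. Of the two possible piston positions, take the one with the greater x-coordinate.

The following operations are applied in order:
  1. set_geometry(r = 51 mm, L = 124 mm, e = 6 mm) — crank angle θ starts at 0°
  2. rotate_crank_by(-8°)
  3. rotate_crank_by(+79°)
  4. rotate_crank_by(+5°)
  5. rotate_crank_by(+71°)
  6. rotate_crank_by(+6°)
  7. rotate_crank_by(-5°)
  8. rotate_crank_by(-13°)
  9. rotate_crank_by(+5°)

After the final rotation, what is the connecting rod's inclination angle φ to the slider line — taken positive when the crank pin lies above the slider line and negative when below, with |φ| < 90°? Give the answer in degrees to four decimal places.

12.4733

set_geometry: r = 51 mm, L = 124 mm, e = 6 mm; θ ← 0°
rotate_crank_by(-8°): θ ← 0° -8° = -8°
rotate_crank_by(+79°): θ ← -8° +79° = 71°
rotate_crank_by(+5°): θ ← 71° +5° = 76°
rotate_crank_by(+71°): θ ← 76° +71° = 147°
rotate_crank_by(+6°): θ ← 147° +6° = 153°
rotate_crank_by(-5°): θ ← 153° -5° = 148°
rotate_crank_by(-13°): θ ← 148° -13° = 135°
rotate_crank_by(+5°): θ ← 135° +5° = 140°
crank pin P = (r cos θ, r sin θ) = (-39.068267, 32.782168)
h = r sin θ − e = 32.782168 − 6 = 26.782168
sin φ = h / L = 26.782168 / 124 = 0.21598523
φ = arcsin(0.21598523) = 12.473335°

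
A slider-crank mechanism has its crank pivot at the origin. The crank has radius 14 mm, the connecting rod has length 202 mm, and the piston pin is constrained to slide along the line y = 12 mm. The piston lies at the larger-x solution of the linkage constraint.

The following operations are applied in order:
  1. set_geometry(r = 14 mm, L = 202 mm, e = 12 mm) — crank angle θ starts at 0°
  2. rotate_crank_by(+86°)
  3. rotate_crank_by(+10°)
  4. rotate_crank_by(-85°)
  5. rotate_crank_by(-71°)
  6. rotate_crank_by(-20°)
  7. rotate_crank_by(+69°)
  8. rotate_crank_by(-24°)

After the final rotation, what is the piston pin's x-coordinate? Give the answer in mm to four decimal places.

set_geometry: r = 14 mm, L = 202 mm, e = 12 mm; θ ← 0°
rotate_crank_by(+86°): θ ← 0° +86° = 86°
rotate_crank_by(+10°): θ ← 86° +10° = 96°
rotate_crank_by(-85°): θ ← 96° -85° = 11°
rotate_crank_by(-71°): θ ← 11° -71° = -60°
rotate_crank_by(-20°): θ ← -60° -20° = -80°
rotate_crank_by(+69°): θ ← -80° +69° = -11°
rotate_crank_by(-24°): θ ← -11° -24° = -35°
crank pin P = (r cos θ, r sin θ) = (11.468129, -8.030070)
h = r sin θ − e = -8.030070 − 12 = -20.030070
x = r cos θ + √(L² − h²) = 11.468129 + √(40804.0 − 401.2037) = 11.468129 + 201.004468 = 212.472597

212.4726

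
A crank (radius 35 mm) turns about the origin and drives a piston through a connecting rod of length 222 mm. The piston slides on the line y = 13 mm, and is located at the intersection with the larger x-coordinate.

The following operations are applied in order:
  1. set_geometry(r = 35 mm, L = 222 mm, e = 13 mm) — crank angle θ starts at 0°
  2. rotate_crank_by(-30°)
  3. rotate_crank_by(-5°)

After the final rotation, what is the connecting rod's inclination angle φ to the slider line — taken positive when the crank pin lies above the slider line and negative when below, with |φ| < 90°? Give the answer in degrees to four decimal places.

set_geometry: r = 35 mm, L = 222 mm, e = 13 mm; θ ← 0°
rotate_crank_by(-30°): θ ← 0° -30° = -30°
rotate_crank_by(-5°): θ ← -30° -5° = -35°
crank pin P = (r cos θ, r sin θ) = (28.670322, -20.075175)
h = r sin θ − e = -20.075175 − 13 = -33.075175
sin φ = h / L = -33.075175 / 222 = -0.14898728
φ = arcsin(-0.14898728) = -8.568242°

-8.5682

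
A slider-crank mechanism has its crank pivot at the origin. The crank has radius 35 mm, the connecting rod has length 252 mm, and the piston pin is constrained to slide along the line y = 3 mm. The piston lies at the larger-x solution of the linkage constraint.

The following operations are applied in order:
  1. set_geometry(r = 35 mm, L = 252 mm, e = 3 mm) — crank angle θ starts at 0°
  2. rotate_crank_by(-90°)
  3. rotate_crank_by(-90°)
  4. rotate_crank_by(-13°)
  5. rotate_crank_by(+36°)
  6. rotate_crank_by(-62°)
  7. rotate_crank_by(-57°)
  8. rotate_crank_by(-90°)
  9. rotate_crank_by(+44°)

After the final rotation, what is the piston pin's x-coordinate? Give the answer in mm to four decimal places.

278.8968

set_geometry: r = 35 mm, L = 252 mm, e = 3 mm; θ ← 0°
rotate_crank_by(-90°): θ ← 0° -90° = -90°
rotate_crank_by(-90°): θ ← -90° -90° = -180°
rotate_crank_by(-13°): θ ← -180° -13° = -193°
rotate_crank_by(+36°): θ ← -193° +36° = -157°
rotate_crank_by(-62°): θ ← -157° -62° = -219°
rotate_crank_by(-57°): θ ← -219° -57° = -276°
rotate_crank_by(-90°): θ ← -276° -90° = -366°
rotate_crank_by(+44°): θ ← -366° +44° = -322°
crank pin P = (r cos θ, r sin θ) = (27.580376, 21.548152)
h = r sin θ − e = 21.548152 − 3 = 18.548152
x = r cos θ + √(L² − h²) = 27.580376 + √(63504.0 − 344.0339) = 27.580376 + 251.316466 = 278.896842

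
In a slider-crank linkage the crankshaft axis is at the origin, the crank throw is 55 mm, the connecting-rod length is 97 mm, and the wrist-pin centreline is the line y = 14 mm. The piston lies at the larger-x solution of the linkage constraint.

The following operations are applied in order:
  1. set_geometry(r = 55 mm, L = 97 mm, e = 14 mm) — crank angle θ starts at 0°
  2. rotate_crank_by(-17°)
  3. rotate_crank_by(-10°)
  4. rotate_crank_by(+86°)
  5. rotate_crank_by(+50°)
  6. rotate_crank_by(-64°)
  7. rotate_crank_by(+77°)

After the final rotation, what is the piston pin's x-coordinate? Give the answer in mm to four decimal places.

62.1970

set_geometry: r = 55 mm, L = 97 mm, e = 14 mm; θ ← 0°
rotate_crank_by(-17°): θ ← 0° -17° = -17°
rotate_crank_by(-10°): θ ← -17° -10° = -27°
rotate_crank_by(+86°): θ ← -27° +86° = 59°
rotate_crank_by(+50°): θ ← 59° +50° = 109°
rotate_crank_by(-64°): θ ← 109° -64° = 45°
rotate_crank_by(+77°): θ ← 45° +77° = 122°
crank pin P = (r cos θ, r sin θ) = (-29.145560, 46.642645)
h = r sin θ − e = 46.642645 − 14 = 32.642645
x = r cos θ + √(L² − h²) = -29.145560 + √(9409.0 − 1065.5423) = -29.145560 + 91.342530 = 62.196970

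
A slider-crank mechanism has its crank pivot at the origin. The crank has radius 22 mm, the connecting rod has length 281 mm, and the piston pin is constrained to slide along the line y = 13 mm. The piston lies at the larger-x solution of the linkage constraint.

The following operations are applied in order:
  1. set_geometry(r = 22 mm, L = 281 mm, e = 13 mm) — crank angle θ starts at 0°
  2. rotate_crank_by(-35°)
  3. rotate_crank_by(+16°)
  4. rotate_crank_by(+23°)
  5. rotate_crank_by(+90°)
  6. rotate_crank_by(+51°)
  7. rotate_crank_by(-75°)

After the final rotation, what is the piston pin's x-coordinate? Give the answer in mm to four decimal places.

288.4197

set_geometry: r = 22 mm, L = 281 mm, e = 13 mm; θ ← 0°
rotate_crank_by(-35°): θ ← 0° -35° = -35°
rotate_crank_by(+16°): θ ← -35° +16° = -19°
rotate_crank_by(+23°): θ ← -19° +23° = 4°
rotate_crank_by(+90°): θ ← 4° +90° = 94°
rotate_crank_by(+51°): θ ← 94° +51° = 145°
rotate_crank_by(-75°): θ ← 145° -75° = 70°
crank pin P = (r cos θ, r sin θ) = (7.524443, 20.673238)
h = r sin θ − e = 20.673238 − 13 = 7.673238
x = r cos θ + √(L² − h²) = 7.524443 + √(78961.0 − 58.8786) = 7.524443 + 280.895214 = 288.419657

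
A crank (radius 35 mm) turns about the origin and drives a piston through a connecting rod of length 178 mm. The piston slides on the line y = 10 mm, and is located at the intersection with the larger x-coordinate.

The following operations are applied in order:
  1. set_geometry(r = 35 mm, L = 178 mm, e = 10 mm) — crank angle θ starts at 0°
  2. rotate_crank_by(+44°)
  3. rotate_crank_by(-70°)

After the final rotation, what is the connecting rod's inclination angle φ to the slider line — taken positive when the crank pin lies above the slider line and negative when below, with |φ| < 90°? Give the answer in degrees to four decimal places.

set_geometry: r = 35 mm, L = 178 mm, e = 10 mm; θ ← 0°
rotate_crank_by(+44°): θ ← 0° +44° = 44°
rotate_crank_by(-70°): θ ← 44° -70° = -26°
crank pin P = (r cos θ, r sin θ) = (31.457792, -15.342990)
h = r sin θ − e = -15.342990 − 10 = -25.342990
sin φ = h / L = -25.342990 / 178 = -0.14237635
φ = arcsin(-0.14237635) = -8.185379°

-8.1854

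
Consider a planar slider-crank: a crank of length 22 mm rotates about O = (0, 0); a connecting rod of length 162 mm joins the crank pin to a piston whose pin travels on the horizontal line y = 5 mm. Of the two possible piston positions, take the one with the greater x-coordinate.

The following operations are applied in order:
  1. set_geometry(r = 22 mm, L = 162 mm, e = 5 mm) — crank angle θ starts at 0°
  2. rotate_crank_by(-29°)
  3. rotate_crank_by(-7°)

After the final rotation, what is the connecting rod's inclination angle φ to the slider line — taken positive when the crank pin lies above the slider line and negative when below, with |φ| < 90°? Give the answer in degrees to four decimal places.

-6.3549

set_geometry: r = 22 mm, L = 162 mm, e = 5 mm; θ ← 0°
rotate_crank_by(-29°): θ ← 0° -29° = -29°
rotate_crank_by(-7°): θ ← -29° -7° = -36°
crank pin P = (r cos θ, r sin θ) = (17.798374, -12.931276)
h = r sin θ − e = -12.931276 − 5 = -17.931276
sin φ = h / L = -17.931276 / 162 = -0.11068689
φ = arcsin(-0.11068689) = -6.354913°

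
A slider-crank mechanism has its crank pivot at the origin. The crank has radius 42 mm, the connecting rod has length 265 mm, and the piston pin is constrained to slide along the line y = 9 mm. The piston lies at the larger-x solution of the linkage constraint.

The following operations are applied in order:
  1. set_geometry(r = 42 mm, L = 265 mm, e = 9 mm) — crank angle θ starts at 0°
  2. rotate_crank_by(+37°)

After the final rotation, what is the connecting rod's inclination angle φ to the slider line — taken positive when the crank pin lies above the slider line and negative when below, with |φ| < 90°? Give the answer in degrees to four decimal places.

set_geometry: r = 42 mm, L = 265 mm, e = 9 mm; θ ← 0°
rotate_crank_by(+37°): θ ← 0° +37° = 37°
crank pin P = (r cos θ, r sin θ) = (33.542691, 25.276231)
h = r sin θ − e = 25.276231 − 9 = 16.276231
sin φ = h / L = 16.276231 / 265 = 0.06141974
φ = arcsin(0.06141974) = 3.521308°

3.5213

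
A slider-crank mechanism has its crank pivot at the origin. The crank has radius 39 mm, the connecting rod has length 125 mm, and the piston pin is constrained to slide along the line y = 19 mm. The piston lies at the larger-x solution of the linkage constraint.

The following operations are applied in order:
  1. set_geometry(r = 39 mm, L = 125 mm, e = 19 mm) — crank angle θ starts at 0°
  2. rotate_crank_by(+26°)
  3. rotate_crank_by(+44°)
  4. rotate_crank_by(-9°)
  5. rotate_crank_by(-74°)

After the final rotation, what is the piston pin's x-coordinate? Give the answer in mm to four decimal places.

159.8760

set_geometry: r = 39 mm, L = 125 mm, e = 19 mm; θ ← 0°
rotate_crank_by(+26°): θ ← 0° +26° = 26°
rotate_crank_by(+44°): θ ← 26° +44° = 70°
rotate_crank_by(-9°): θ ← 70° -9° = 61°
rotate_crank_by(-74°): θ ← 61° -74° = -13°
crank pin P = (r cos θ, r sin θ) = (38.000433, -8.773091)
h = r sin θ − e = -8.773091 − 19 = -27.773091
x = r cos θ + √(L² − h²) = 38.000433 + √(15625.0 − 771.3446) = 38.000433 + 121.875573 = 159.876006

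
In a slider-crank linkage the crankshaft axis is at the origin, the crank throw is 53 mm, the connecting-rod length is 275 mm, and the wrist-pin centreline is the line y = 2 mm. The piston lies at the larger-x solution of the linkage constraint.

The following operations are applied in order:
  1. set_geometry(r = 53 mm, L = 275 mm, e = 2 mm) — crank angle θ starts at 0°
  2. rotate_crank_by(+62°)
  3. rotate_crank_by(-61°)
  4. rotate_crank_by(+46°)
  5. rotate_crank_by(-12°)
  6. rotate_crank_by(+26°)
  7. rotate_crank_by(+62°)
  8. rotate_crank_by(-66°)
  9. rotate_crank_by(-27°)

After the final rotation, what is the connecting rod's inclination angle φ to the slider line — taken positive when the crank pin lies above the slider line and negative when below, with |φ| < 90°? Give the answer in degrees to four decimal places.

5.1113

set_geometry: r = 53 mm, L = 275 mm, e = 2 mm; θ ← 0°
rotate_crank_by(+62°): θ ← 0° +62° = 62°
rotate_crank_by(-61°): θ ← 62° -61° = 1°
rotate_crank_by(+46°): θ ← 1° +46° = 47°
rotate_crank_by(-12°): θ ← 47° -12° = 35°
rotate_crank_by(+26°): θ ← 35° +26° = 61°
rotate_crank_by(+62°): θ ← 61° +62° = 123°
rotate_crank_by(-66°): θ ← 123° -66° = 57°
rotate_crank_by(-27°): θ ← 57° -27° = 30°
crank pin P = (r cos θ, r sin θ) = (45.899346, 26.500000)
h = r sin θ − e = 26.500000 − 2 = 24.500000
sin φ = h / L = 24.500000 / 275 = 0.08909091
φ = arcsin(0.08909091) = 5.111310°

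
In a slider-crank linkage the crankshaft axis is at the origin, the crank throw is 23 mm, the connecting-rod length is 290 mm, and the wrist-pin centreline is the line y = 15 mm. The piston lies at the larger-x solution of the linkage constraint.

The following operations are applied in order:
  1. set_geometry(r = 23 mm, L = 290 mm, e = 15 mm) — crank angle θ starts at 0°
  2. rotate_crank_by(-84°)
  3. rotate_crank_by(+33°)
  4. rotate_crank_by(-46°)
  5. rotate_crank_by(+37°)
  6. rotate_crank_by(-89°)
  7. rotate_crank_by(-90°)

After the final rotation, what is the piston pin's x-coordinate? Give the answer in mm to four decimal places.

278.1158

set_geometry: r = 23 mm, L = 290 mm, e = 15 mm; θ ← 0°
rotate_crank_by(-84°): θ ← 0° -84° = -84°
rotate_crank_by(+33°): θ ← -84° +33° = -51°
rotate_crank_by(-46°): θ ← -51° -46° = -97°
rotate_crank_by(+37°): θ ← -97° +37° = -60°
rotate_crank_by(-89°): θ ← -60° -89° = -149°
rotate_crank_by(-90°): θ ← -149° -90° = -239°
crank pin P = (r cos θ, r sin θ) = (-11.845876, 19.714848)
h = r sin θ − e = 19.714848 − 15 = 4.714848
x = r cos θ + √(L² − h²) = -11.845876 + √(84100.0 − 22.2298) = -11.845876 + 289.961670 = 278.115795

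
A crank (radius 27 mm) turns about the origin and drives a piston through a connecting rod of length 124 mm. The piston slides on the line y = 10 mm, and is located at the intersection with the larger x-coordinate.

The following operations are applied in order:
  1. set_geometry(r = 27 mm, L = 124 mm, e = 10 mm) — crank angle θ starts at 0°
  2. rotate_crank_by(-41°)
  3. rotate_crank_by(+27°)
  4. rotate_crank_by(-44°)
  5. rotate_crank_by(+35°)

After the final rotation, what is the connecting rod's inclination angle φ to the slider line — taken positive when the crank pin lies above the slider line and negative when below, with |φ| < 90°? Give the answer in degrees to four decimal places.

-9.5393

set_geometry: r = 27 mm, L = 124 mm, e = 10 mm; θ ← 0°
rotate_crank_by(-41°): θ ← 0° -41° = -41°
rotate_crank_by(+27°): θ ← -41° +27° = -14°
rotate_crank_by(-44°): θ ← -14° -44° = -58°
rotate_crank_by(+35°): θ ← -58° +35° = -23°
crank pin P = (r cos θ, r sin θ) = (24.853631, -10.549740)
h = r sin θ − e = -10.549740 − 10 = -20.549740
sin φ = h / L = -20.549740 / 124 = -0.16572371
φ = arcsin(-0.16572371) = -9.539279°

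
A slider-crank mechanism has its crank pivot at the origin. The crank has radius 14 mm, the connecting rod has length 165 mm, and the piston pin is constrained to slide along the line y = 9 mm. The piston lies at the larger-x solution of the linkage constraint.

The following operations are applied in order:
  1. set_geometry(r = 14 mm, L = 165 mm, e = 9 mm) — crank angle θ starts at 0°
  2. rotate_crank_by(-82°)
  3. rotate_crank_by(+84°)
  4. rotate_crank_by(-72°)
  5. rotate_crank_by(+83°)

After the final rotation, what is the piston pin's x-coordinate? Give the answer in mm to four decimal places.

set_geometry: r = 14 mm, L = 165 mm, e = 9 mm; θ ← 0°
rotate_crank_by(-82°): θ ← 0° -82° = -82°
rotate_crank_by(+84°): θ ← -82° +84° = 2°
rotate_crank_by(-72°): θ ← 2° -72° = -70°
rotate_crank_by(+83°): θ ← -70° +83° = 13°
crank pin P = (r cos θ, r sin θ) = (13.641181, 3.149315)
h = r sin θ − e = 3.149315 − 9 = -5.850685
x = r cos θ + √(L² − h²) = 13.641181 + √(27225.0 − 34.2305) = 13.641181 + 164.896239 = 178.537419

178.5374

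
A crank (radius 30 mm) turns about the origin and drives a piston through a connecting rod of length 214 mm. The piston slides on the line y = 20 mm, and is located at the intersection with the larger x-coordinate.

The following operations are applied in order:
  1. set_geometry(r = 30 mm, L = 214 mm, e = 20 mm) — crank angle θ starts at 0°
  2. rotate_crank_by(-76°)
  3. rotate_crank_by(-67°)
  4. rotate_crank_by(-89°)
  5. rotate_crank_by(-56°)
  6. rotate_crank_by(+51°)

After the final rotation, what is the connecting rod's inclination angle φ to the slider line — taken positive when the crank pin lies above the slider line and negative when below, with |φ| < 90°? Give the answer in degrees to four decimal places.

1.3817

set_geometry: r = 30 mm, L = 214 mm, e = 20 mm; θ ← 0°
rotate_crank_by(-76°): θ ← 0° -76° = -76°
rotate_crank_by(-67°): θ ← -76° -67° = -143°
rotate_crank_by(-89°): θ ← -143° -89° = -232°
rotate_crank_by(-56°): θ ← -232° -56° = -288°
rotate_crank_by(+51°): θ ← -288° +51° = -237°
crank pin P = (r cos θ, r sin θ) = (-16.339171, 25.160117)
h = r sin θ − e = 25.160117 − 20 = 5.160117
sin φ = h / L = 5.160117 / 214 = 0.02411270
φ = arcsin(0.02411270) = 1.381690°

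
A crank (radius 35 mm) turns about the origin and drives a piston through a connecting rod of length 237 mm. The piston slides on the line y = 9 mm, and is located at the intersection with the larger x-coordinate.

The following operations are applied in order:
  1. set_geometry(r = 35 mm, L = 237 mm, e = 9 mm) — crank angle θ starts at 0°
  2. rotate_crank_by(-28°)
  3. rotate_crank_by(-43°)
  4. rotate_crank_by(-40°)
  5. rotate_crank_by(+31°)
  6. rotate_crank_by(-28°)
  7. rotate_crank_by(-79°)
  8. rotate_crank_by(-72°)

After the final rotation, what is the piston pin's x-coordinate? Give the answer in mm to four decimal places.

228.9613

set_geometry: r = 35 mm, L = 237 mm, e = 9 mm; θ ← 0°
rotate_crank_by(-28°): θ ← 0° -28° = -28°
rotate_crank_by(-43°): θ ← -28° -43° = -71°
rotate_crank_by(-40°): θ ← -71° -40° = -111°
rotate_crank_by(+31°): θ ← -111° +31° = -80°
rotate_crank_by(-28°): θ ← -80° -28° = -108°
rotate_crank_by(-79°): θ ← -108° -79° = -187°
rotate_crank_by(-72°): θ ← -187° -72° = -259°
crank pin P = (r cos θ, r sin θ) = (-6.678315, 34.356951)
h = r sin θ − e = 34.356951 − 9 = 25.356951
x = r cos θ + √(L² − h²) = -6.678315 + √(56169.0 − 642.9750) = -6.678315 + 235.639608 = 228.961293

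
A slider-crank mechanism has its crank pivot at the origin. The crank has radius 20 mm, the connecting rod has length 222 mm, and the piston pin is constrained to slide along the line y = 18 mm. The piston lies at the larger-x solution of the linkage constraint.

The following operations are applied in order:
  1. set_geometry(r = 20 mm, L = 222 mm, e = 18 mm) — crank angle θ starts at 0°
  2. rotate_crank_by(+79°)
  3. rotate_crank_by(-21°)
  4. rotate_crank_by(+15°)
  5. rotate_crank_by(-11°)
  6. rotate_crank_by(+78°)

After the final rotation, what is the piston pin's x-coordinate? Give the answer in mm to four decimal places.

206.6195

set_geometry: r = 20 mm, L = 222 mm, e = 18 mm; θ ← 0°
rotate_crank_by(+79°): θ ← 0° +79° = 79°
rotate_crank_by(-21°): θ ← 79° -21° = 58°
rotate_crank_by(+15°): θ ← 58° +15° = 73°
rotate_crank_by(-11°): θ ← 73° -11° = 62°
rotate_crank_by(+78°): θ ← 62° +78° = 140°
crank pin P = (r cos θ, r sin θ) = (-15.320889, 12.855752)
h = r sin θ − e = 12.855752 − 18 = -5.144248
x = r cos θ + √(L² − h²) = -15.320889 + √(49284.0 − 26.4633) = -15.320889 + 221.940390 = 206.619501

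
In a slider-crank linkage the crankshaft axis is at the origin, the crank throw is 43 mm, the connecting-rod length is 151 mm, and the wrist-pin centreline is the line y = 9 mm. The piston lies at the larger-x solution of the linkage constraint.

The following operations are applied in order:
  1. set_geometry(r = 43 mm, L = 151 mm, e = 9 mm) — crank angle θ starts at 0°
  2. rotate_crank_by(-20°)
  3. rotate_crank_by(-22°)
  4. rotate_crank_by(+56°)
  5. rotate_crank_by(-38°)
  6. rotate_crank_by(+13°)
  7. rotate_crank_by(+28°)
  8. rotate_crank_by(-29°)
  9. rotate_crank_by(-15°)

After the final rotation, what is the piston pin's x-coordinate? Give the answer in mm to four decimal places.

set_geometry: r = 43 mm, L = 151 mm, e = 9 mm; θ ← 0°
rotate_crank_by(-20°): θ ← 0° -20° = -20°
rotate_crank_by(-22°): θ ← -20° -22° = -42°
rotate_crank_by(+56°): θ ← -42° +56° = 14°
rotate_crank_by(-38°): θ ← 14° -38° = -24°
rotate_crank_by(+13°): θ ← -24° +13° = -11°
rotate_crank_by(+28°): θ ← -11° +28° = 17°
rotate_crank_by(-29°): θ ← 17° -29° = -12°
rotate_crank_by(-15°): θ ← -12° -15° = -27°
crank pin P = (r cos θ, r sin θ) = (38.313281, -19.521591)
h = r sin θ − e = -19.521591 − 9 = -28.521591
x = r cos θ + √(L² − h²) = 38.313281 + √(22801.0 − 813.4812) = 38.313281 + 148.281890 = 186.595170

186.5952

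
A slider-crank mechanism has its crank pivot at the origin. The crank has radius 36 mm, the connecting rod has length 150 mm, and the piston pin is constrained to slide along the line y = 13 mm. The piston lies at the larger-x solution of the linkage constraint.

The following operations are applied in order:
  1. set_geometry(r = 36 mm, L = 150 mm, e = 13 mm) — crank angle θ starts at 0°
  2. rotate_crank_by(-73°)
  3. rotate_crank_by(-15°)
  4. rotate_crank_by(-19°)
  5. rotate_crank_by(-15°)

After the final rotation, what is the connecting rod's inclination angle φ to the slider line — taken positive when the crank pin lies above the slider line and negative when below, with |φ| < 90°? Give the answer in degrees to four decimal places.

set_geometry: r = 36 mm, L = 150 mm, e = 13 mm; θ ← 0°
rotate_crank_by(-73°): θ ← 0° -73° = -73°
rotate_crank_by(-15°): θ ← -73° -15° = -88°
rotate_crank_by(-19°): θ ← -88° -19° = -107°
rotate_crank_by(-15°): θ ← -107° -15° = -122°
crank pin P = (r cos θ, r sin θ) = (-19.077094, -30.529731)
h = r sin θ − e = -30.529731 − 13 = -43.529731
sin φ = h / L = -43.529731 / 150 = -0.29019821
φ = arcsin(-0.29019821) = -16.869823°

-16.8698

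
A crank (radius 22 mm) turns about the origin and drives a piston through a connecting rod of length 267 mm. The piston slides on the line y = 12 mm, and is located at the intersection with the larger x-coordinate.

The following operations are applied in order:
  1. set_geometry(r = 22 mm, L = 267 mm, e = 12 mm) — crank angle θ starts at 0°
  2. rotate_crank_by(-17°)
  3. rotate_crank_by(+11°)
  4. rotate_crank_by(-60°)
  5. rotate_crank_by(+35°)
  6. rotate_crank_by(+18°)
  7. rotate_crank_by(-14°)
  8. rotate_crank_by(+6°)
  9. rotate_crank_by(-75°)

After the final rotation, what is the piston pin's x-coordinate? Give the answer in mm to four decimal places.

set_geometry: r = 22 mm, L = 267 mm, e = 12 mm; θ ← 0°
rotate_crank_by(-17°): θ ← 0° -17° = -17°
rotate_crank_by(+11°): θ ← -17° +11° = -6°
rotate_crank_by(-60°): θ ← -6° -60° = -66°
rotate_crank_by(+35°): θ ← -66° +35° = -31°
rotate_crank_by(+18°): θ ← -31° +18° = -13°
rotate_crank_by(-14°): θ ← -13° -14° = -27°
rotate_crank_by(+6°): θ ← -27° +6° = -21°
rotate_crank_by(-75°): θ ← -21° -75° = -96°
crank pin P = (r cos θ, r sin θ) = (-2.299626, -21.879482)
h = r sin θ − e = -21.879482 − 12 = -33.879482
x = r cos θ + √(L² − h²) = -2.299626 + √(71289.0 − 1147.8193) = -2.299626 + 264.841803 = 262.542177

262.5422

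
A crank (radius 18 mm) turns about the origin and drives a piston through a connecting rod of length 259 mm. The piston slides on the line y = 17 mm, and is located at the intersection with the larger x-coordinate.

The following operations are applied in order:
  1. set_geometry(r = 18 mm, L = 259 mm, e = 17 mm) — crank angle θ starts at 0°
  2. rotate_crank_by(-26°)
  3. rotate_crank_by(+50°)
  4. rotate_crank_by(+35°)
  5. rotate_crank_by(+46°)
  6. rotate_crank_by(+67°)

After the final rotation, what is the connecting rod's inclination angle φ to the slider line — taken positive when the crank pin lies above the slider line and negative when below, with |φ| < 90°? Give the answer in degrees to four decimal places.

-3.2082

set_geometry: r = 18 mm, L = 259 mm, e = 17 mm; θ ← 0°
rotate_crank_by(-26°): θ ← 0° -26° = -26°
rotate_crank_by(+50°): θ ← -26° +50° = 24°
rotate_crank_by(+35°): θ ← 24° +35° = 59°
rotate_crank_by(+46°): θ ← 59° +46° = 105°
rotate_crank_by(+67°): θ ← 105° +67° = 172°
crank pin P = (r cos θ, r sin θ) = (-17.824825, 2.505116)
h = r sin θ − e = 2.505116 − 17 = -14.494884
sin φ = h / L = -14.494884 / 259 = -0.05596480
φ = arcsin(-0.05596480) = -3.208223°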